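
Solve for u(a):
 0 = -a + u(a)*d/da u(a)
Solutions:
 u(a) = -sqrt(C1 + a^2)
 u(a) = sqrt(C1 + a^2)


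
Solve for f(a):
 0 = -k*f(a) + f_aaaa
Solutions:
 f(a) = C1*exp(-a*k^(1/4)) + C2*exp(a*k^(1/4)) + C3*exp(-I*a*k^(1/4)) + C4*exp(I*a*k^(1/4))


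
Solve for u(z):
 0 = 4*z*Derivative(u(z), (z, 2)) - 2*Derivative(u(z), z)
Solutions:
 u(z) = C1 + C2*z^(3/2)


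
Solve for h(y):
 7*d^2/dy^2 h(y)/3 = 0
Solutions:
 h(y) = C1 + C2*y


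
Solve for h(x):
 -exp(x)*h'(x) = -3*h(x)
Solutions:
 h(x) = C1*exp(-3*exp(-x))


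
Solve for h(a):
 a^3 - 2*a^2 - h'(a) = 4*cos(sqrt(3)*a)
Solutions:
 h(a) = C1 + a^4/4 - 2*a^3/3 - 4*sqrt(3)*sin(sqrt(3)*a)/3


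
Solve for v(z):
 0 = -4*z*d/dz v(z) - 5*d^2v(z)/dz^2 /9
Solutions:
 v(z) = C1 + C2*erf(3*sqrt(10)*z/5)


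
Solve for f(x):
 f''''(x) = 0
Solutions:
 f(x) = C1 + C2*x + C3*x^2 + C4*x^3


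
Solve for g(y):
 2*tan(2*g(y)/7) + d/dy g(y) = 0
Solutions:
 g(y) = -7*asin(C1*exp(-4*y/7))/2 + 7*pi/2
 g(y) = 7*asin(C1*exp(-4*y/7))/2


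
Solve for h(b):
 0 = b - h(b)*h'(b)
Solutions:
 h(b) = -sqrt(C1 + b^2)
 h(b) = sqrt(C1 + b^2)


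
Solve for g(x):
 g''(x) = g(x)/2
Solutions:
 g(x) = C1*exp(-sqrt(2)*x/2) + C2*exp(sqrt(2)*x/2)


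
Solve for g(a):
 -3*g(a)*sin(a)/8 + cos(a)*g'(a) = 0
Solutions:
 g(a) = C1/cos(a)^(3/8)


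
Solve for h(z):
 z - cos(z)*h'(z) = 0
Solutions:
 h(z) = C1 + Integral(z/cos(z), z)


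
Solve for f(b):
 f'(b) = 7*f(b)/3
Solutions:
 f(b) = C1*exp(7*b/3)


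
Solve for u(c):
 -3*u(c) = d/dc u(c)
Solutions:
 u(c) = C1*exp(-3*c)


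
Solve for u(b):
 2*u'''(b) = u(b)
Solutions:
 u(b) = C3*exp(2^(2/3)*b/2) + (C1*sin(2^(2/3)*sqrt(3)*b/4) + C2*cos(2^(2/3)*sqrt(3)*b/4))*exp(-2^(2/3)*b/4)


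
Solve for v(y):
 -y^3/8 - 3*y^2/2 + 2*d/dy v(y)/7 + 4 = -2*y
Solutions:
 v(y) = C1 + 7*y^4/64 + 7*y^3/4 - 7*y^2/2 - 14*y


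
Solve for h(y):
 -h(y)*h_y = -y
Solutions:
 h(y) = -sqrt(C1 + y^2)
 h(y) = sqrt(C1 + y^2)


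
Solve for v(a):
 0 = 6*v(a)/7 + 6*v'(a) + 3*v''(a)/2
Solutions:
 v(a) = C1*exp(2*a*(-1 + sqrt(42)/7)) + C2*exp(-2*a*(sqrt(42)/7 + 1))


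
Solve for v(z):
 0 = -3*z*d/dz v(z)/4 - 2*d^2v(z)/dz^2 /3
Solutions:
 v(z) = C1 + C2*erf(3*z/4)


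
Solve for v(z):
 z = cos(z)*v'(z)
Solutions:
 v(z) = C1 + Integral(z/cos(z), z)


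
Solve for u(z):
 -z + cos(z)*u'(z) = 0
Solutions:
 u(z) = C1 + Integral(z/cos(z), z)


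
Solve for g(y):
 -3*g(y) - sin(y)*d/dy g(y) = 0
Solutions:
 g(y) = C1*(cos(y) + 1)^(3/2)/(cos(y) - 1)^(3/2)


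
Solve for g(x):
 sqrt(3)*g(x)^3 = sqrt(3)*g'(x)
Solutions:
 g(x) = -sqrt(2)*sqrt(-1/(C1 + x))/2
 g(x) = sqrt(2)*sqrt(-1/(C1 + x))/2


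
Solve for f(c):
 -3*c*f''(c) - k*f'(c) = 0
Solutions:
 f(c) = C1 + c^(1 - re(k)/3)*(C2*sin(log(c)*Abs(im(k))/3) + C3*cos(log(c)*im(k)/3))


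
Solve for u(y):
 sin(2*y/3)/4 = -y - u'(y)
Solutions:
 u(y) = C1 - y^2/2 + 3*cos(2*y/3)/8


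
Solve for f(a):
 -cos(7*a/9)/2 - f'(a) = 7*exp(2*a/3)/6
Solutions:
 f(a) = C1 - 7*exp(2*a/3)/4 - 9*sin(7*a/9)/14


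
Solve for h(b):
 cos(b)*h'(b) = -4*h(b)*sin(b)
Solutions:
 h(b) = C1*cos(b)^4


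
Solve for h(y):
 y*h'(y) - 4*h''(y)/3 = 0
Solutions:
 h(y) = C1 + C2*erfi(sqrt(6)*y/4)


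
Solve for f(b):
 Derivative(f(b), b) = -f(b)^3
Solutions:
 f(b) = -sqrt(2)*sqrt(-1/(C1 - b))/2
 f(b) = sqrt(2)*sqrt(-1/(C1 - b))/2


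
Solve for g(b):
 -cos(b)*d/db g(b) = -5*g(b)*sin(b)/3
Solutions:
 g(b) = C1/cos(b)^(5/3)


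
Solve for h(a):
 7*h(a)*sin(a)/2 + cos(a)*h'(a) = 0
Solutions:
 h(a) = C1*cos(a)^(7/2)


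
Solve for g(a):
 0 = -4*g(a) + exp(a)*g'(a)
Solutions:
 g(a) = C1*exp(-4*exp(-a))


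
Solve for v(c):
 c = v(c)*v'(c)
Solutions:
 v(c) = -sqrt(C1 + c^2)
 v(c) = sqrt(C1 + c^2)


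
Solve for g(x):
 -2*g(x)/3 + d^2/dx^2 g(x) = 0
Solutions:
 g(x) = C1*exp(-sqrt(6)*x/3) + C2*exp(sqrt(6)*x/3)


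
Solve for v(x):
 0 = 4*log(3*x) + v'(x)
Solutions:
 v(x) = C1 - 4*x*log(x) - x*log(81) + 4*x


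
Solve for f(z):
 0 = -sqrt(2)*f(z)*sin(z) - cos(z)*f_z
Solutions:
 f(z) = C1*cos(z)^(sqrt(2))


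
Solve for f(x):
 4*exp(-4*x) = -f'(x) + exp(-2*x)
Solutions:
 f(x) = C1 - exp(-2*x)/2 + exp(-4*x)


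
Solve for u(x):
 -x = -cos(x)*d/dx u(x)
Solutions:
 u(x) = C1 + Integral(x/cos(x), x)


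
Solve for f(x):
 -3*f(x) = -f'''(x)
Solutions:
 f(x) = C3*exp(3^(1/3)*x) + (C1*sin(3^(5/6)*x/2) + C2*cos(3^(5/6)*x/2))*exp(-3^(1/3)*x/2)


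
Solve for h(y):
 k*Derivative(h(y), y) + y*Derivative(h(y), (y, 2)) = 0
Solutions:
 h(y) = C1 + y^(1 - re(k))*(C2*sin(log(y)*Abs(im(k))) + C3*cos(log(y)*im(k)))


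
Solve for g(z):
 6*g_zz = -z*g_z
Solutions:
 g(z) = C1 + C2*erf(sqrt(3)*z/6)


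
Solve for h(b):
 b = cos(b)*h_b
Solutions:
 h(b) = C1 + Integral(b/cos(b), b)


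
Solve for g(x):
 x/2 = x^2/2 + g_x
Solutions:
 g(x) = C1 - x^3/6 + x^2/4


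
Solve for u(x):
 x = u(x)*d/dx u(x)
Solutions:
 u(x) = -sqrt(C1 + x^2)
 u(x) = sqrt(C1 + x^2)


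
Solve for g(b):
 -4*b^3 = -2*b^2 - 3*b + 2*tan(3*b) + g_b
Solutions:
 g(b) = C1 - b^4 + 2*b^3/3 + 3*b^2/2 + 2*log(cos(3*b))/3


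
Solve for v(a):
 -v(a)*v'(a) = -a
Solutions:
 v(a) = -sqrt(C1 + a^2)
 v(a) = sqrt(C1 + a^2)


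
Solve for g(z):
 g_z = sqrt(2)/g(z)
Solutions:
 g(z) = -sqrt(C1 + 2*sqrt(2)*z)
 g(z) = sqrt(C1 + 2*sqrt(2)*z)


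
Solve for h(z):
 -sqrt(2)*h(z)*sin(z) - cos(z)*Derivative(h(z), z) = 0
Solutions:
 h(z) = C1*cos(z)^(sqrt(2))


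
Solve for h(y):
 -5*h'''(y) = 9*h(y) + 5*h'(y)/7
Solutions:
 h(y) = C1*exp(y*(-10*3^(2/3)*490^(1/3)/(3969 + sqrt(15755061))^(1/3) + 2100^(1/3)*(3969 + sqrt(15755061))^(1/3))/420)*sin(3^(1/6)*y*(30*490^(1/3)/(3969 + sqrt(15755061))^(1/3) + 3^(2/3)*700^(1/3)*(3969 + sqrt(15755061))^(1/3))/420) + C2*exp(y*(-10*3^(2/3)*490^(1/3)/(3969 + sqrt(15755061))^(1/3) + 2100^(1/3)*(3969 + sqrt(15755061))^(1/3))/420)*cos(3^(1/6)*y*(30*490^(1/3)/(3969 + sqrt(15755061))^(1/3) + 3^(2/3)*700^(1/3)*(3969 + sqrt(15755061))^(1/3))/420) + C3*exp(-y*(-10*3^(2/3)*490^(1/3)/(3969 + sqrt(15755061))^(1/3) + 2100^(1/3)*(3969 + sqrt(15755061))^(1/3))/210)


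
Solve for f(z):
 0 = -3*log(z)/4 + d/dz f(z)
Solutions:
 f(z) = C1 + 3*z*log(z)/4 - 3*z/4


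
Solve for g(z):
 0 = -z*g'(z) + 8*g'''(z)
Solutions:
 g(z) = C1 + Integral(C2*airyai(z/2) + C3*airybi(z/2), z)


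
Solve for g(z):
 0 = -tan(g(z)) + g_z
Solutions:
 g(z) = pi - asin(C1*exp(z))
 g(z) = asin(C1*exp(z))


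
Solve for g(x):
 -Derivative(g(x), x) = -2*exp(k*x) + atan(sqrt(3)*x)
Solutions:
 g(x) = C1 - x*atan(sqrt(3)*x) + 2*Piecewise((exp(k*x)/k, Ne(k, 0)), (x, True)) + sqrt(3)*log(3*x^2 + 1)/6


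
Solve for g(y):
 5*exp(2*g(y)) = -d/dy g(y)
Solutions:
 g(y) = log(-sqrt(-1/(C1 - 5*y))) - log(2)/2
 g(y) = log(-1/(C1 - 5*y))/2 - log(2)/2


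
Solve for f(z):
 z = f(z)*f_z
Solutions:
 f(z) = -sqrt(C1 + z^2)
 f(z) = sqrt(C1 + z^2)


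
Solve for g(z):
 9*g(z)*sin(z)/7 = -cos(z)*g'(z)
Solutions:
 g(z) = C1*cos(z)^(9/7)


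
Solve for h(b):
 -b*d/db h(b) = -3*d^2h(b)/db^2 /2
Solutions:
 h(b) = C1 + C2*erfi(sqrt(3)*b/3)


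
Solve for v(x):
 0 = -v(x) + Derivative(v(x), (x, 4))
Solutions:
 v(x) = C1*exp(-x) + C2*exp(x) + C3*sin(x) + C4*cos(x)


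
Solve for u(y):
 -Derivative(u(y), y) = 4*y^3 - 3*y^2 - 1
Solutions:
 u(y) = C1 - y^4 + y^3 + y


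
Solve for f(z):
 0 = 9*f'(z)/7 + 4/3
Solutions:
 f(z) = C1 - 28*z/27


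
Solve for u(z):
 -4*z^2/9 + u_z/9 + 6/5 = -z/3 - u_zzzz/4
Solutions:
 u(z) = C1 + C4*exp(-2^(2/3)*3^(1/3)*z/3) + 4*z^3/3 - 3*z^2/2 - 54*z/5 + (C2*sin(2^(2/3)*3^(5/6)*z/6) + C3*cos(2^(2/3)*3^(5/6)*z/6))*exp(2^(2/3)*3^(1/3)*z/6)


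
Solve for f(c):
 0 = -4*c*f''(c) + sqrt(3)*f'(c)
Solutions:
 f(c) = C1 + C2*c^(sqrt(3)/4 + 1)


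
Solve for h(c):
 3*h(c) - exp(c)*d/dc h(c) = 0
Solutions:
 h(c) = C1*exp(-3*exp(-c))


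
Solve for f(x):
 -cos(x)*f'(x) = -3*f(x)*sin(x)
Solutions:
 f(x) = C1/cos(x)^3


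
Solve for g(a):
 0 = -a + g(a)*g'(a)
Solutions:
 g(a) = -sqrt(C1 + a^2)
 g(a) = sqrt(C1 + a^2)


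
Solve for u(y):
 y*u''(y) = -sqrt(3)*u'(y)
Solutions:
 u(y) = C1 + C2*y^(1 - sqrt(3))


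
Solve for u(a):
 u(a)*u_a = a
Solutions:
 u(a) = -sqrt(C1 + a^2)
 u(a) = sqrt(C1 + a^2)


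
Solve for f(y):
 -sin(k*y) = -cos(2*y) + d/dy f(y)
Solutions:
 f(y) = C1 + sin(2*y)/2 + cos(k*y)/k


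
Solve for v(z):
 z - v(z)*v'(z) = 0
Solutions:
 v(z) = -sqrt(C1 + z^2)
 v(z) = sqrt(C1 + z^2)


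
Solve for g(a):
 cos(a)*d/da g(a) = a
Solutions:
 g(a) = C1 + Integral(a/cos(a), a)


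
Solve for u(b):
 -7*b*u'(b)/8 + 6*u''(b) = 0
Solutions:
 u(b) = C1 + C2*erfi(sqrt(42)*b/24)


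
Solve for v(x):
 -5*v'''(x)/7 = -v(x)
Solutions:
 v(x) = C3*exp(5^(2/3)*7^(1/3)*x/5) + (C1*sin(sqrt(3)*5^(2/3)*7^(1/3)*x/10) + C2*cos(sqrt(3)*5^(2/3)*7^(1/3)*x/10))*exp(-5^(2/3)*7^(1/3)*x/10)


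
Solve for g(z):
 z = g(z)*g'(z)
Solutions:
 g(z) = -sqrt(C1 + z^2)
 g(z) = sqrt(C1 + z^2)


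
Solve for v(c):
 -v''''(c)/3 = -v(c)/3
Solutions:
 v(c) = C1*exp(-c) + C2*exp(c) + C3*sin(c) + C4*cos(c)


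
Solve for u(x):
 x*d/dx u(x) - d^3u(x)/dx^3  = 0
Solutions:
 u(x) = C1 + Integral(C2*airyai(x) + C3*airybi(x), x)


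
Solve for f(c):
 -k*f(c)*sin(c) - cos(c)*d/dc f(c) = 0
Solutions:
 f(c) = C1*exp(k*log(cos(c)))


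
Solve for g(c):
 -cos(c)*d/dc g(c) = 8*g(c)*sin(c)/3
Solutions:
 g(c) = C1*cos(c)^(8/3)


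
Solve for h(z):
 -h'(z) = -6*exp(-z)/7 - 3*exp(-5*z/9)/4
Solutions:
 h(z) = C1 - 6*exp(-z)/7 - 27*exp(-5*z/9)/20


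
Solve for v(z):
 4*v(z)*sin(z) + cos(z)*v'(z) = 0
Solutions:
 v(z) = C1*cos(z)^4


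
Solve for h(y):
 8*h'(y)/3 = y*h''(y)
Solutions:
 h(y) = C1 + C2*y^(11/3)


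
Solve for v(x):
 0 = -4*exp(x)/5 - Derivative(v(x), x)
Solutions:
 v(x) = C1 - 4*exp(x)/5


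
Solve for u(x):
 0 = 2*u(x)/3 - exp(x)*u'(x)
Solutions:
 u(x) = C1*exp(-2*exp(-x)/3)


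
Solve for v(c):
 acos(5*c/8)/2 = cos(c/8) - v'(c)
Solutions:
 v(c) = C1 - c*acos(5*c/8)/2 + sqrt(64 - 25*c^2)/10 + 8*sin(c/8)


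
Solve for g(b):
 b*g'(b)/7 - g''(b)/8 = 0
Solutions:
 g(b) = C1 + C2*erfi(2*sqrt(7)*b/7)


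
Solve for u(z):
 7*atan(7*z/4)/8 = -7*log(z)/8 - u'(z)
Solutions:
 u(z) = C1 - 7*z*log(z)/8 - 7*z*atan(7*z/4)/8 + 7*z/8 + log(49*z^2 + 16)/4


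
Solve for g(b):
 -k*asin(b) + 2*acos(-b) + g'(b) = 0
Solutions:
 g(b) = C1 - 2*b*acos(-b) + k*(b*asin(b) + sqrt(1 - b^2)) - 2*sqrt(1 - b^2)


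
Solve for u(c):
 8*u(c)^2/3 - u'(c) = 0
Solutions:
 u(c) = -3/(C1 + 8*c)


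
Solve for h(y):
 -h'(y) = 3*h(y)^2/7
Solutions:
 h(y) = 7/(C1 + 3*y)


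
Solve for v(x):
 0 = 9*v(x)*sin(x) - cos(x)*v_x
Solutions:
 v(x) = C1/cos(x)^9


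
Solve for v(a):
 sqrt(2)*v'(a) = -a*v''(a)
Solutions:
 v(a) = C1 + C2*a^(1 - sqrt(2))


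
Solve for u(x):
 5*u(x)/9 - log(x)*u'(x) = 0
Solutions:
 u(x) = C1*exp(5*li(x)/9)


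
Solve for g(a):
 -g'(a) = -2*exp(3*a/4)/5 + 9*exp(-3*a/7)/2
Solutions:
 g(a) = C1 + 8*exp(3*a/4)/15 + 21*exp(-3*a/7)/2


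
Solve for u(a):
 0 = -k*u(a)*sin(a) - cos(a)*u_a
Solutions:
 u(a) = C1*exp(k*log(cos(a)))


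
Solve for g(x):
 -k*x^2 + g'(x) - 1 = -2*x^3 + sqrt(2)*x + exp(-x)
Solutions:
 g(x) = C1 + k*x^3/3 - x^4/2 + sqrt(2)*x^2/2 + x - exp(-x)


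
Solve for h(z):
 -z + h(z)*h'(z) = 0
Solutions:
 h(z) = -sqrt(C1 + z^2)
 h(z) = sqrt(C1 + z^2)


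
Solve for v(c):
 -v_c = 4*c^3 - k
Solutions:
 v(c) = C1 - c^4 + c*k


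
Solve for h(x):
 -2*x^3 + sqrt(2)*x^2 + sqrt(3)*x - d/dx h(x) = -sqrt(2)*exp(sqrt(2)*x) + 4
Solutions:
 h(x) = C1 - x^4/2 + sqrt(2)*x^3/3 + sqrt(3)*x^2/2 - 4*x + exp(sqrt(2)*x)


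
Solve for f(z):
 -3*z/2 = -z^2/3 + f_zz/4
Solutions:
 f(z) = C1 + C2*z + z^4/9 - z^3


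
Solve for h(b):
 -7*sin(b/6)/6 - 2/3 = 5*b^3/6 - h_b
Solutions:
 h(b) = C1 + 5*b^4/24 + 2*b/3 - 7*cos(b/6)


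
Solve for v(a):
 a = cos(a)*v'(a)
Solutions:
 v(a) = C1 + Integral(a/cos(a), a)


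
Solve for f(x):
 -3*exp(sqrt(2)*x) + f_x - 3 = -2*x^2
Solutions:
 f(x) = C1 - 2*x^3/3 + 3*x + 3*sqrt(2)*exp(sqrt(2)*x)/2


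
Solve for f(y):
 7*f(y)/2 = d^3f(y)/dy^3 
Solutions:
 f(y) = C3*exp(2^(2/3)*7^(1/3)*y/2) + (C1*sin(2^(2/3)*sqrt(3)*7^(1/3)*y/4) + C2*cos(2^(2/3)*sqrt(3)*7^(1/3)*y/4))*exp(-2^(2/3)*7^(1/3)*y/4)


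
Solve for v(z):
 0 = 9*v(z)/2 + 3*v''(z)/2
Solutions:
 v(z) = C1*sin(sqrt(3)*z) + C2*cos(sqrt(3)*z)


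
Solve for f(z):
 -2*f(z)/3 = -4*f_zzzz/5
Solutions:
 f(z) = C1*exp(-5^(1/4)*6^(3/4)*z/6) + C2*exp(5^(1/4)*6^(3/4)*z/6) + C3*sin(5^(1/4)*6^(3/4)*z/6) + C4*cos(5^(1/4)*6^(3/4)*z/6)


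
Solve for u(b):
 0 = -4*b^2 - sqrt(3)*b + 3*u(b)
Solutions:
 u(b) = b*(4*b + sqrt(3))/3


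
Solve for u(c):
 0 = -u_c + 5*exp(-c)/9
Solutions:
 u(c) = C1 - 5*exp(-c)/9


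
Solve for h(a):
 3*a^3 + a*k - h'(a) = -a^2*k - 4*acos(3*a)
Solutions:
 h(a) = C1 + 3*a^4/4 + a^3*k/3 + a^2*k/2 + 4*a*acos(3*a) - 4*sqrt(1 - 9*a^2)/3


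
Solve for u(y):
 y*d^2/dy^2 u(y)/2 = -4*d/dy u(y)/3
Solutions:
 u(y) = C1 + C2/y^(5/3)


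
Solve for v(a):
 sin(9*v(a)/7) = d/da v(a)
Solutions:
 -a + 7*log(cos(9*v(a)/7) - 1)/18 - 7*log(cos(9*v(a)/7) + 1)/18 = C1


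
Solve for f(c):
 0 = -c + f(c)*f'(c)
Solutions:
 f(c) = -sqrt(C1 + c^2)
 f(c) = sqrt(C1 + c^2)


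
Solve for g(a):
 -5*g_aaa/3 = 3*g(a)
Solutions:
 g(a) = C3*exp(-15^(2/3)*a/5) + (C1*sin(3*3^(1/6)*5^(2/3)*a/10) + C2*cos(3*3^(1/6)*5^(2/3)*a/10))*exp(15^(2/3)*a/10)


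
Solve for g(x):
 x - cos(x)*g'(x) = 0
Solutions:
 g(x) = C1 + Integral(x/cos(x), x)


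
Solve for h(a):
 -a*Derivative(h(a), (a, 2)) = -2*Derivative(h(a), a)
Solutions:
 h(a) = C1 + C2*a^3


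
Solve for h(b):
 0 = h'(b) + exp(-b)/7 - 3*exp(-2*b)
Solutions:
 h(b) = C1 + exp(-b)/7 - 3*exp(-2*b)/2


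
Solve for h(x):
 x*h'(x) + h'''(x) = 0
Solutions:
 h(x) = C1 + Integral(C2*airyai(-x) + C3*airybi(-x), x)


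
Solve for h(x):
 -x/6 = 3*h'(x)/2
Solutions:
 h(x) = C1 - x^2/18


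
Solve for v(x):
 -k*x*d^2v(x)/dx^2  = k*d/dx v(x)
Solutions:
 v(x) = C1 + C2*log(x)


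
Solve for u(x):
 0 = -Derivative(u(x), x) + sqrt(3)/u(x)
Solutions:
 u(x) = -sqrt(C1 + 2*sqrt(3)*x)
 u(x) = sqrt(C1 + 2*sqrt(3)*x)


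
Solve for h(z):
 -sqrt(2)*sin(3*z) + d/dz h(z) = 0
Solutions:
 h(z) = C1 - sqrt(2)*cos(3*z)/3


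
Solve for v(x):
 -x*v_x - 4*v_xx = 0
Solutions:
 v(x) = C1 + C2*erf(sqrt(2)*x/4)


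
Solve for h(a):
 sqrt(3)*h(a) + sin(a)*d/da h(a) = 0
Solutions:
 h(a) = C1*(cos(a) + 1)^(sqrt(3)/2)/(cos(a) - 1)^(sqrt(3)/2)


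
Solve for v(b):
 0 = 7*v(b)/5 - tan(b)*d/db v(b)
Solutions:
 v(b) = C1*sin(b)^(7/5)


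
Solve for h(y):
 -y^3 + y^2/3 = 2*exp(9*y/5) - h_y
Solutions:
 h(y) = C1 + y^4/4 - y^3/9 + 10*exp(9*y/5)/9


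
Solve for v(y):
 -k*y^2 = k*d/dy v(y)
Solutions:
 v(y) = C1 - y^3/3


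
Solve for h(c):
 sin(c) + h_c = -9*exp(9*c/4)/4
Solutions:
 h(c) = C1 - exp(c)^(9/4) + cos(c)


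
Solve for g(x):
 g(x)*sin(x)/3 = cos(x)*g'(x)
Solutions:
 g(x) = C1/cos(x)^(1/3)


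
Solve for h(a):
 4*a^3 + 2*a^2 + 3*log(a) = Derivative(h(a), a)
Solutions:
 h(a) = C1 + a^4 + 2*a^3/3 + 3*a*log(a) - 3*a


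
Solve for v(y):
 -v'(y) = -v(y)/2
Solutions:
 v(y) = C1*exp(y/2)


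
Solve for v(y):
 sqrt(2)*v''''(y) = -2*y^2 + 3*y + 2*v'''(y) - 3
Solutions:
 v(y) = C1 + C2*y + C3*y^2 + C4*exp(sqrt(2)*y) + y^5/60 + y^4*(-3 + 2*sqrt(2))/48 + y^3*(10 - 3*sqrt(2))/24


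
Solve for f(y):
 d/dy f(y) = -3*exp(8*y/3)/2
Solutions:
 f(y) = C1 - 9*exp(8*y/3)/16


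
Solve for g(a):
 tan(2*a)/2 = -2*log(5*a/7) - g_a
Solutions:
 g(a) = C1 - 2*a*log(a) - 2*a*log(5) + 2*a + 2*a*log(7) + log(cos(2*a))/4


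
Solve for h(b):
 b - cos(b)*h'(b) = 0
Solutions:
 h(b) = C1 + Integral(b/cos(b), b)


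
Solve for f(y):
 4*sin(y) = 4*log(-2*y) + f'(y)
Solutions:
 f(y) = C1 - 4*y*log(-y) - 4*y*log(2) + 4*y - 4*cos(y)


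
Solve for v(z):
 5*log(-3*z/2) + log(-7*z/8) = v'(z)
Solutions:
 v(z) = C1 + 6*z*log(-z) + z*(-6 - 8*log(2) + log(1701))


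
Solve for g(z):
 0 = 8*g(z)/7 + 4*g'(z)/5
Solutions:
 g(z) = C1*exp(-10*z/7)


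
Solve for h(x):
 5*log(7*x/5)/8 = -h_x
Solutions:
 h(x) = C1 - 5*x*log(x)/8 - 5*x*log(7)/8 + 5*x/8 + 5*x*log(5)/8


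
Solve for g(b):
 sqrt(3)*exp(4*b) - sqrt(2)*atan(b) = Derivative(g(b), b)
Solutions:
 g(b) = C1 - sqrt(2)*(b*atan(b) - log(b^2 + 1)/2) + sqrt(3)*exp(4*b)/4


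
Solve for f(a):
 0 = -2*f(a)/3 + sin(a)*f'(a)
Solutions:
 f(a) = C1*(cos(a) - 1)^(1/3)/(cos(a) + 1)^(1/3)


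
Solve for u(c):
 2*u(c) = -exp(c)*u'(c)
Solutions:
 u(c) = C1*exp(2*exp(-c))


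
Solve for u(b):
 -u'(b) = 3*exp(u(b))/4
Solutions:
 u(b) = log(1/(C1 + 3*b)) + 2*log(2)


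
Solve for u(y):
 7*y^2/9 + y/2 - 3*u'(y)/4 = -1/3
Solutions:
 u(y) = C1 + 28*y^3/81 + y^2/3 + 4*y/9


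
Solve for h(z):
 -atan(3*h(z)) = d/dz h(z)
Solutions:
 Integral(1/atan(3*_y), (_y, h(z))) = C1 - z


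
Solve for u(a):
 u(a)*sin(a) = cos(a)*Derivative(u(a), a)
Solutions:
 u(a) = C1/cos(a)


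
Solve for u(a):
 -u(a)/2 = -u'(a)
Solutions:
 u(a) = C1*exp(a/2)


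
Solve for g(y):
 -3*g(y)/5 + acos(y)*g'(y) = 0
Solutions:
 g(y) = C1*exp(3*Integral(1/acos(y), y)/5)


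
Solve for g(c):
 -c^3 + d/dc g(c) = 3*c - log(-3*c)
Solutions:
 g(c) = C1 + c^4/4 + 3*c^2/2 - c*log(-c) + c*(1 - log(3))


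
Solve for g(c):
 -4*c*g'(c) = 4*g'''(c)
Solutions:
 g(c) = C1 + Integral(C2*airyai(-c) + C3*airybi(-c), c)


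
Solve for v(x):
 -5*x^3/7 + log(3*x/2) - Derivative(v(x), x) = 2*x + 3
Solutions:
 v(x) = C1 - 5*x^4/28 - x^2 + x*log(x) - 4*x + x*log(3/2)


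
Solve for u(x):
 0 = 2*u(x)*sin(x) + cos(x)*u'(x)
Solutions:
 u(x) = C1*cos(x)^2


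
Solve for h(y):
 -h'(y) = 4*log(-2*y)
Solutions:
 h(y) = C1 - 4*y*log(-y) + 4*y*(1 - log(2))


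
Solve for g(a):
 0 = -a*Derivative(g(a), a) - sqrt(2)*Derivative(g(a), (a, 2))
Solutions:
 g(a) = C1 + C2*erf(2^(1/4)*a/2)


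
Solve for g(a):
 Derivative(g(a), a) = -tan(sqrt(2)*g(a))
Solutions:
 g(a) = sqrt(2)*(pi - asin(C1*exp(-sqrt(2)*a)))/2
 g(a) = sqrt(2)*asin(C1*exp(-sqrt(2)*a))/2


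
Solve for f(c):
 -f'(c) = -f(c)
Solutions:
 f(c) = C1*exp(c)


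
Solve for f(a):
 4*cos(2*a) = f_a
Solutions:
 f(a) = C1 + 2*sin(2*a)


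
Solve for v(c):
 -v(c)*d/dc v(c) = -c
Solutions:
 v(c) = -sqrt(C1 + c^2)
 v(c) = sqrt(C1 + c^2)


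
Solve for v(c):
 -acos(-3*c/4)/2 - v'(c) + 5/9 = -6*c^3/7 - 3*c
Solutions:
 v(c) = C1 + 3*c^4/14 + 3*c^2/2 - c*acos(-3*c/4)/2 + 5*c/9 - sqrt(16 - 9*c^2)/6


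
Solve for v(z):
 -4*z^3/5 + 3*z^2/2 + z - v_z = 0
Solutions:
 v(z) = C1 - z^4/5 + z^3/2 + z^2/2


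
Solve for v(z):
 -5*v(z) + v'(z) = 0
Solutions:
 v(z) = C1*exp(5*z)


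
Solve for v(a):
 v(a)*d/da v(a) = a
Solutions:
 v(a) = -sqrt(C1 + a^2)
 v(a) = sqrt(C1 + a^2)


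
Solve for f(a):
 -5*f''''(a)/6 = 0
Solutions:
 f(a) = C1 + C2*a + C3*a^2 + C4*a^3


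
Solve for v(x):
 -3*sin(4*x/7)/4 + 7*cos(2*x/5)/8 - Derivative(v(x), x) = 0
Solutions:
 v(x) = C1 + 35*sin(2*x/5)/16 + 21*cos(4*x/7)/16


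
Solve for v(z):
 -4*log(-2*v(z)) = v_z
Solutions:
 Integral(1/(log(-_y) + log(2)), (_y, v(z)))/4 = C1 - z


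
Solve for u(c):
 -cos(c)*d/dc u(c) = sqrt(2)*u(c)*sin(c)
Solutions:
 u(c) = C1*cos(c)^(sqrt(2))


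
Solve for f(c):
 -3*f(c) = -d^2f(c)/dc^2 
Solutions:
 f(c) = C1*exp(-sqrt(3)*c) + C2*exp(sqrt(3)*c)


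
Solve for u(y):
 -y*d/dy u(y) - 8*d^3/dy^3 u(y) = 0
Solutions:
 u(y) = C1 + Integral(C2*airyai(-y/2) + C3*airybi(-y/2), y)


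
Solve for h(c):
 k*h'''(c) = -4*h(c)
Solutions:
 h(c) = C1*exp(2^(2/3)*c*(-1/k)^(1/3)) + C2*exp(2^(2/3)*c*(-1/k)^(1/3)*(-1 + sqrt(3)*I)/2) + C3*exp(-2^(2/3)*c*(-1/k)^(1/3)*(1 + sqrt(3)*I)/2)


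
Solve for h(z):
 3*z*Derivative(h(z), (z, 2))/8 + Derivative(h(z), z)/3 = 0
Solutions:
 h(z) = C1 + C2*z^(1/9)


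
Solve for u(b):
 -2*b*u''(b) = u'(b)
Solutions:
 u(b) = C1 + C2*sqrt(b)


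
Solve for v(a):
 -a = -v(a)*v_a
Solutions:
 v(a) = -sqrt(C1 + a^2)
 v(a) = sqrt(C1 + a^2)


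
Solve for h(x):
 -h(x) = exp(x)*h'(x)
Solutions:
 h(x) = C1*exp(exp(-x))


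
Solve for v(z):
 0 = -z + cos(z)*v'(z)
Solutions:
 v(z) = C1 + Integral(z/cos(z), z)


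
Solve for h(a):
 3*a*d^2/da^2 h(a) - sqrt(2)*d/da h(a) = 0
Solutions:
 h(a) = C1 + C2*a^(sqrt(2)/3 + 1)


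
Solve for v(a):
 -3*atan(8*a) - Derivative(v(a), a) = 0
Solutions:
 v(a) = C1 - 3*a*atan(8*a) + 3*log(64*a^2 + 1)/16


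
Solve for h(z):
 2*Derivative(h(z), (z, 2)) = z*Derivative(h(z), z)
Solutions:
 h(z) = C1 + C2*erfi(z/2)


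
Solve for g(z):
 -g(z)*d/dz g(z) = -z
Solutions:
 g(z) = -sqrt(C1 + z^2)
 g(z) = sqrt(C1 + z^2)


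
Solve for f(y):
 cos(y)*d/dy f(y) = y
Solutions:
 f(y) = C1 + Integral(y/cos(y), y)


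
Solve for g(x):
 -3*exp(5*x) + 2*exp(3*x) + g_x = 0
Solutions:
 g(x) = C1 + 3*exp(5*x)/5 - 2*exp(3*x)/3


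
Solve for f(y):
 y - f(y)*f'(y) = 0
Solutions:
 f(y) = -sqrt(C1 + y^2)
 f(y) = sqrt(C1 + y^2)


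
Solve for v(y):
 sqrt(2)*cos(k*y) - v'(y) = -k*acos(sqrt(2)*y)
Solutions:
 v(y) = C1 + k*(y*acos(sqrt(2)*y) - sqrt(2)*sqrt(1 - 2*y^2)/2) + sqrt(2)*Piecewise((sin(k*y)/k, Ne(k, 0)), (y, True))


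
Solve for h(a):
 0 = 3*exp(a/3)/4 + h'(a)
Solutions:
 h(a) = C1 - 9*exp(a/3)/4


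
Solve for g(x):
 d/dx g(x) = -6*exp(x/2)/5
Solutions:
 g(x) = C1 - 12*exp(x/2)/5


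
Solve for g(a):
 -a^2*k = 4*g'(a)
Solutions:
 g(a) = C1 - a^3*k/12


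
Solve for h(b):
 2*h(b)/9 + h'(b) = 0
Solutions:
 h(b) = C1*exp(-2*b/9)


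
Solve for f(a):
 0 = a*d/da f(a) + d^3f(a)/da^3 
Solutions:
 f(a) = C1 + Integral(C2*airyai(-a) + C3*airybi(-a), a)


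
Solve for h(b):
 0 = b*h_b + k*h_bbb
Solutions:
 h(b) = C1 + Integral(C2*airyai(b*(-1/k)^(1/3)) + C3*airybi(b*(-1/k)^(1/3)), b)


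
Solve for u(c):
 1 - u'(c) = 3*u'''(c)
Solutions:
 u(c) = C1 + C2*sin(sqrt(3)*c/3) + C3*cos(sqrt(3)*c/3) + c


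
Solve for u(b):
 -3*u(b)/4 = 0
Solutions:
 u(b) = 0


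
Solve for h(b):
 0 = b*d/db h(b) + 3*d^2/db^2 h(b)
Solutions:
 h(b) = C1 + C2*erf(sqrt(6)*b/6)


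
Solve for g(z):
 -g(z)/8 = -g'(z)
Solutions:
 g(z) = C1*exp(z/8)


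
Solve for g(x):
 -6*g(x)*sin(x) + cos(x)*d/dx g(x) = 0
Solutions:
 g(x) = C1/cos(x)^6


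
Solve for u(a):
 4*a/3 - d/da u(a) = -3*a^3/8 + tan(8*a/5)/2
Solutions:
 u(a) = C1 + 3*a^4/32 + 2*a^2/3 + 5*log(cos(8*a/5))/16


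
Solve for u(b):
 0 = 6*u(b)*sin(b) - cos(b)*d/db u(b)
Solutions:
 u(b) = C1/cos(b)^6


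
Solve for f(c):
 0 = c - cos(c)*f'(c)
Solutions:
 f(c) = C1 + Integral(c/cos(c), c)


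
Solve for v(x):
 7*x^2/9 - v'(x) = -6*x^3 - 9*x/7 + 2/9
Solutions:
 v(x) = C1 + 3*x^4/2 + 7*x^3/27 + 9*x^2/14 - 2*x/9


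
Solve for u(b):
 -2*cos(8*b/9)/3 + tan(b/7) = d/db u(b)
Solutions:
 u(b) = C1 - 7*log(cos(b/7)) - 3*sin(8*b/9)/4


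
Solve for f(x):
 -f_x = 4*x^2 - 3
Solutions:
 f(x) = C1 - 4*x^3/3 + 3*x


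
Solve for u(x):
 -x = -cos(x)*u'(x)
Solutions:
 u(x) = C1 + Integral(x/cos(x), x)


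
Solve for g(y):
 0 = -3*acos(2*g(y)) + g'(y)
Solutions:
 Integral(1/acos(2*_y), (_y, g(y))) = C1 + 3*y


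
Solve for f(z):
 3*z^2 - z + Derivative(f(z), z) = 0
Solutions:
 f(z) = C1 - z^3 + z^2/2


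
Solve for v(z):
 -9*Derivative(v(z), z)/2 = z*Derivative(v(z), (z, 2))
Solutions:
 v(z) = C1 + C2/z^(7/2)


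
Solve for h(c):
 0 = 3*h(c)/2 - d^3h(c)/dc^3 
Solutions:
 h(c) = C3*exp(2^(2/3)*3^(1/3)*c/2) + (C1*sin(2^(2/3)*3^(5/6)*c/4) + C2*cos(2^(2/3)*3^(5/6)*c/4))*exp(-2^(2/3)*3^(1/3)*c/4)


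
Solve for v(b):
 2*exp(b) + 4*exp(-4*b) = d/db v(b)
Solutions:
 v(b) = C1 + 2*exp(b) - exp(-4*b)


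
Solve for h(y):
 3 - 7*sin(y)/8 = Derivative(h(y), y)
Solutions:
 h(y) = C1 + 3*y + 7*cos(y)/8


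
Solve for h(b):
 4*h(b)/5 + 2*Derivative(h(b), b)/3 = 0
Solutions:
 h(b) = C1*exp(-6*b/5)


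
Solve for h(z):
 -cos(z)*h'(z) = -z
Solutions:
 h(z) = C1 + Integral(z/cos(z), z)


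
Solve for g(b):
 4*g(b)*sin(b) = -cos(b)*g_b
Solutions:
 g(b) = C1*cos(b)^4


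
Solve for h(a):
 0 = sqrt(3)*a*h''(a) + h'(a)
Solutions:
 h(a) = C1 + C2*a^(1 - sqrt(3)/3)


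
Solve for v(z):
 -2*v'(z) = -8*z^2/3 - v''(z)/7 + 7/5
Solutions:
 v(z) = C1 + C2*exp(14*z) + 4*z^3/9 + 2*z^2/21 - 1009*z/1470


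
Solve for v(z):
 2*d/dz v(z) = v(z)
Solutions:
 v(z) = C1*exp(z/2)


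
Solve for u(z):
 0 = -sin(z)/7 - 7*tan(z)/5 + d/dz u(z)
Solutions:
 u(z) = C1 - 7*log(cos(z))/5 - cos(z)/7


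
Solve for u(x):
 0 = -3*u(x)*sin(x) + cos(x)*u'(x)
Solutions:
 u(x) = C1/cos(x)^3


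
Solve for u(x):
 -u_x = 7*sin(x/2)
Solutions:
 u(x) = C1 + 14*cos(x/2)


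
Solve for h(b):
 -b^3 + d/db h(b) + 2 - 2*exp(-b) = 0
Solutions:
 h(b) = C1 + b^4/4 - 2*b - 2*exp(-b)


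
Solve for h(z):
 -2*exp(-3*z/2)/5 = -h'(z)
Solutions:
 h(z) = C1 - 4*exp(-3*z/2)/15


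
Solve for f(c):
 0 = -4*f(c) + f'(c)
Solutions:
 f(c) = C1*exp(4*c)


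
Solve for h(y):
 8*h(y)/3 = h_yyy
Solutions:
 h(y) = C3*exp(2*3^(2/3)*y/3) + (C1*sin(3^(1/6)*y) + C2*cos(3^(1/6)*y))*exp(-3^(2/3)*y/3)


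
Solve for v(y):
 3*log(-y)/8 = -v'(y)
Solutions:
 v(y) = C1 - 3*y*log(-y)/8 + 3*y/8


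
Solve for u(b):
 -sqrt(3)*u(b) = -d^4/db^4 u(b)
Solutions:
 u(b) = C1*exp(-3^(1/8)*b) + C2*exp(3^(1/8)*b) + C3*sin(3^(1/8)*b) + C4*cos(3^(1/8)*b)


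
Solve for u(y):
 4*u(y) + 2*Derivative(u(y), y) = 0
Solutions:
 u(y) = C1*exp(-2*y)


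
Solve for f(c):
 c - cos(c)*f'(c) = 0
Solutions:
 f(c) = C1 + Integral(c/cos(c), c)


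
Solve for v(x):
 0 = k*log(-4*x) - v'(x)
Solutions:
 v(x) = C1 + k*x*log(-x) + k*x*(-1 + 2*log(2))


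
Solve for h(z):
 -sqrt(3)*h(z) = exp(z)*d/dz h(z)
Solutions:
 h(z) = C1*exp(sqrt(3)*exp(-z))


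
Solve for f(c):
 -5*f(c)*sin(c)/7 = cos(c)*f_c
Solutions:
 f(c) = C1*cos(c)^(5/7)


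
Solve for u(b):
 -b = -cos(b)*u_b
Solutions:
 u(b) = C1 + Integral(b/cos(b), b)


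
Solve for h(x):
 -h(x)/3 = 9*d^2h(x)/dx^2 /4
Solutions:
 h(x) = C1*sin(2*sqrt(3)*x/9) + C2*cos(2*sqrt(3)*x/9)


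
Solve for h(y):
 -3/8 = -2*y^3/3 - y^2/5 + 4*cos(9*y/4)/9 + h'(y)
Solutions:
 h(y) = C1 + y^4/6 + y^3/15 - 3*y/8 - 16*sin(9*y/4)/81


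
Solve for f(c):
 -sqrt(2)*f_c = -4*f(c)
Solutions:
 f(c) = C1*exp(2*sqrt(2)*c)


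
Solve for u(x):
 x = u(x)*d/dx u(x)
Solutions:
 u(x) = -sqrt(C1 + x^2)
 u(x) = sqrt(C1 + x^2)


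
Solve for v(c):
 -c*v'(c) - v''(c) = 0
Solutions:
 v(c) = C1 + C2*erf(sqrt(2)*c/2)


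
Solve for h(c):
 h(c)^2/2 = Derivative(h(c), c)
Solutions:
 h(c) = -2/(C1 + c)


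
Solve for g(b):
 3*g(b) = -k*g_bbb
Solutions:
 g(b) = C1*exp(3^(1/3)*b*(-1/k)^(1/3)) + C2*exp(b*(-1/k)^(1/3)*(-3^(1/3) + 3^(5/6)*I)/2) + C3*exp(-b*(-1/k)^(1/3)*(3^(1/3) + 3^(5/6)*I)/2)


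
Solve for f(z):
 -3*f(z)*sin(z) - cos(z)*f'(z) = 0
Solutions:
 f(z) = C1*cos(z)^3


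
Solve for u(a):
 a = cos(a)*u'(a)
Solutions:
 u(a) = C1 + Integral(a/cos(a), a)


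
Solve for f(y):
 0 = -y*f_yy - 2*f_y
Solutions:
 f(y) = C1 + C2/y


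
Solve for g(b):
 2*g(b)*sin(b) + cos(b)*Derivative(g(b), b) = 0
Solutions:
 g(b) = C1*cos(b)^2


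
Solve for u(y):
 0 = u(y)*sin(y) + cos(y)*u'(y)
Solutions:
 u(y) = C1*cos(y)


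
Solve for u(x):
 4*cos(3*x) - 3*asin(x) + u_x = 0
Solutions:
 u(x) = C1 + 3*x*asin(x) + 3*sqrt(1 - x^2) - 4*sin(3*x)/3


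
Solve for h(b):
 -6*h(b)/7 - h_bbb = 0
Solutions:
 h(b) = C3*exp(-6^(1/3)*7^(2/3)*b/7) + (C1*sin(2^(1/3)*3^(5/6)*7^(2/3)*b/14) + C2*cos(2^(1/3)*3^(5/6)*7^(2/3)*b/14))*exp(6^(1/3)*7^(2/3)*b/14)


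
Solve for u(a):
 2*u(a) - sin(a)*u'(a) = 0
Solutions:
 u(a) = C1*(cos(a) - 1)/(cos(a) + 1)


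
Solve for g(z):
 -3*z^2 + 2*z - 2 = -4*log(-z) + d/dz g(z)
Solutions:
 g(z) = C1 - z^3 + z^2 + 4*z*log(-z) - 6*z


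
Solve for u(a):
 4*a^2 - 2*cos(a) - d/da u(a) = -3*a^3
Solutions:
 u(a) = C1 + 3*a^4/4 + 4*a^3/3 - 2*sin(a)


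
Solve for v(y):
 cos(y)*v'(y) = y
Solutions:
 v(y) = C1 + Integral(y/cos(y), y)


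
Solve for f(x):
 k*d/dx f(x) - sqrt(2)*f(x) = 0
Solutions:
 f(x) = C1*exp(sqrt(2)*x/k)


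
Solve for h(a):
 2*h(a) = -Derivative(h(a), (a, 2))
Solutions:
 h(a) = C1*sin(sqrt(2)*a) + C2*cos(sqrt(2)*a)


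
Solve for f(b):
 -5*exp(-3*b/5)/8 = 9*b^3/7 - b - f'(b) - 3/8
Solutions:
 f(b) = C1 + 9*b^4/28 - b^2/2 - 3*b/8 - 25*exp(-3*b/5)/24


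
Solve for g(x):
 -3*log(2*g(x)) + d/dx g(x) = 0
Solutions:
 -Integral(1/(log(_y) + log(2)), (_y, g(x)))/3 = C1 - x


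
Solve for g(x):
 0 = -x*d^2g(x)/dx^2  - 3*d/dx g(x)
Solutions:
 g(x) = C1 + C2/x^2


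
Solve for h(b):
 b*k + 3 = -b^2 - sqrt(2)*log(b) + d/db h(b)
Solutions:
 h(b) = C1 + b^3/3 + b^2*k/2 + sqrt(2)*b*log(b) - sqrt(2)*b + 3*b


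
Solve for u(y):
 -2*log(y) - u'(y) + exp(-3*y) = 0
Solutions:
 u(y) = C1 - 2*y*log(y) + 2*y - exp(-3*y)/3


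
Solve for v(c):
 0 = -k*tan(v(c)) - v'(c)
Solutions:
 v(c) = pi - asin(C1*exp(-c*k))
 v(c) = asin(C1*exp(-c*k))


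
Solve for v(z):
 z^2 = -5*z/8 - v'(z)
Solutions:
 v(z) = C1 - z^3/3 - 5*z^2/16


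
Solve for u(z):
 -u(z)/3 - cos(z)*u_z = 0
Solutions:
 u(z) = C1*(sin(z) - 1)^(1/6)/(sin(z) + 1)^(1/6)


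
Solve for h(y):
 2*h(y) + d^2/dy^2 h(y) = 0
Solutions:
 h(y) = C1*sin(sqrt(2)*y) + C2*cos(sqrt(2)*y)


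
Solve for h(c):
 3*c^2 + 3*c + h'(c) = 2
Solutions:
 h(c) = C1 - c^3 - 3*c^2/2 + 2*c


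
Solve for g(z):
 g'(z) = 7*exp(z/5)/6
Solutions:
 g(z) = C1 + 35*exp(z/5)/6


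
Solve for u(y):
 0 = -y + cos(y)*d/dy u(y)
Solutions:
 u(y) = C1 + Integral(y/cos(y), y)


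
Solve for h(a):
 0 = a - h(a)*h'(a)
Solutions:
 h(a) = -sqrt(C1 + a^2)
 h(a) = sqrt(C1 + a^2)


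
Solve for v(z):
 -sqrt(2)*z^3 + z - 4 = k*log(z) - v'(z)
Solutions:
 v(z) = C1 + k*z*log(z) - k*z + sqrt(2)*z^4/4 - z^2/2 + 4*z


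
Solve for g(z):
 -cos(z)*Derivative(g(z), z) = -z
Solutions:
 g(z) = C1 + Integral(z/cos(z), z)


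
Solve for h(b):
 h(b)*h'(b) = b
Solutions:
 h(b) = -sqrt(C1 + b^2)
 h(b) = sqrt(C1 + b^2)


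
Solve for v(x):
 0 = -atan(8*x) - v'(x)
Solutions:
 v(x) = C1 - x*atan(8*x) + log(64*x^2 + 1)/16


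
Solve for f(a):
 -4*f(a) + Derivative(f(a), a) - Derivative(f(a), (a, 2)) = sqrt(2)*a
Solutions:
 f(a) = -sqrt(2)*a/4 + (C1*sin(sqrt(15)*a/2) + C2*cos(sqrt(15)*a/2))*exp(a/2) - sqrt(2)/16


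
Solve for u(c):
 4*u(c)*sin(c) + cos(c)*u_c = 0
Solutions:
 u(c) = C1*cos(c)^4


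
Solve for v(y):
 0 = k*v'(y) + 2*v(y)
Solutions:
 v(y) = C1*exp(-2*y/k)


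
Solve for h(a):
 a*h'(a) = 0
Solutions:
 h(a) = C1


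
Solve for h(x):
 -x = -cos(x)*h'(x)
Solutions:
 h(x) = C1 + Integral(x/cos(x), x)


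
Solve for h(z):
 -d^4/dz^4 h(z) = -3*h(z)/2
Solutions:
 h(z) = C1*exp(-2^(3/4)*3^(1/4)*z/2) + C2*exp(2^(3/4)*3^(1/4)*z/2) + C3*sin(2^(3/4)*3^(1/4)*z/2) + C4*cos(2^(3/4)*3^(1/4)*z/2)


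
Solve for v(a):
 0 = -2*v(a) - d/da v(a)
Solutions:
 v(a) = C1*exp(-2*a)


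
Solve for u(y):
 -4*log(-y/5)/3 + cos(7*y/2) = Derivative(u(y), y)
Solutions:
 u(y) = C1 - 4*y*log(-y)/3 + 4*y/3 + 4*y*log(5)/3 + 2*sin(7*y/2)/7


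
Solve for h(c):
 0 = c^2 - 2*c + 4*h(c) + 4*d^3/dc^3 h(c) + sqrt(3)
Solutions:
 h(c) = C3*exp(-c) - c^2/4 + c/2 + (C1*sin(sqrt(3)*c/2) + C2*cos(sqrt(3)*c/2))*exp(c/2) - sqrt(3)/4


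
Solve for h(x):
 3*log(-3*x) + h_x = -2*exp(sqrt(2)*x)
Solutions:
 h(x) = C1 - 3*x*log(-x) + 3*x*(1 - log(3)) - sqrt(2)*exp(sqrt(2)*x)


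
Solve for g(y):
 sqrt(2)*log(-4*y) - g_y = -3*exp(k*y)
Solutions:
 g(y) = C1 + sqrt(2)*y*log(-y) + sqrt(2)*y*(-1 + 2*log(2)) + Piecewise((3*exp(k*y)/k, Ne(k, 0)), (3*y, True))


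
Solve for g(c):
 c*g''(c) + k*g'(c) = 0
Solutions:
 g(c) = C1 + c^(1 - re(k))*(C2*sin(log(c)*Abs(im(k))) + C3*cos(log(c)*im(k)))


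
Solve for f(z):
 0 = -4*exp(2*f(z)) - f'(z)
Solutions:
 f(z) = log(-sqrt(-1/(C1 - 4*z))) - log(2)/2
 f(z) = log(-1/(C1 - 4*z))/2 - log(2)/2


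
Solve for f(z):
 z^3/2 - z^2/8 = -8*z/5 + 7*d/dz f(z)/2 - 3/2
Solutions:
 f(z) = C1 + z^4/28 - z^3/84 + 8*z^2/35 + 3*z/7


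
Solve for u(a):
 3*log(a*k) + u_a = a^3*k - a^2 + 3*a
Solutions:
 u(a) = C1 + a^4*k/4 - a^3/3 + 3*a^2/2 - 3*a*log(a*k) + 3*a


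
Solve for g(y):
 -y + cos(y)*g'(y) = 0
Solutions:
 g(y) = C1 + Integral(y/cos(y), y)


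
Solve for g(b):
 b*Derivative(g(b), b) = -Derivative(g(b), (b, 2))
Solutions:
 g(b) = C1 + C2*erf(sqrt(2)*b/2)


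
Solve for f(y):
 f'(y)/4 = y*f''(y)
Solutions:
 f(y) = C1 + C2*y^(5/4)


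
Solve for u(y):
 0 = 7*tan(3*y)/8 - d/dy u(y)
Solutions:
 u(y) = C1 - 7*log(cos(3*y))/24


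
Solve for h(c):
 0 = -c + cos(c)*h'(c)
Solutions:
 h(c) = C1 + Integral(c/cos(c), c)


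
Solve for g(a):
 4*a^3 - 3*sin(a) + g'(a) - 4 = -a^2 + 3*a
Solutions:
 g(a) = C1 - a^4 - a^3/3 + 3*a^2/2 + 4*a - 3*cos(a)


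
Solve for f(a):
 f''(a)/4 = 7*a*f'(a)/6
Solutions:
 f(a) = C1 + C2*erfi(sqrt(21)*a/3)


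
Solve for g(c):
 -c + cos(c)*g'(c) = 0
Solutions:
 g(c) = C1 + Integral(c/cos(c), c)


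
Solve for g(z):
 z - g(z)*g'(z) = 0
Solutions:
 g(z) = -sqrt(C1 + z^2)
 g(z) = sqrt(C1 + z^2)


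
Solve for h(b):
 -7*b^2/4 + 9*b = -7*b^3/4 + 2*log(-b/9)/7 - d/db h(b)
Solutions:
 h(b) = C1 - 7*b^4/16 + 7*b^3/12 - 9*b^2/2 + 2*b*log(-b)/7 + 2*b*(-2*log(3) - 1)/7


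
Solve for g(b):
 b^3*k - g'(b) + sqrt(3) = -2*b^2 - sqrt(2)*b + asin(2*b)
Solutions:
 g(b) = C1 + b^4*k/4 + 2*b^3/3 + sqrt(2)*b^2/2 - b*asin(2*b) + sqrt(3)*b - sqrt(1 - 4*b^2)/2


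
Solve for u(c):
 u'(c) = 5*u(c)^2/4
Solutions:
 u(c) = -4/(C1 + 5*c)


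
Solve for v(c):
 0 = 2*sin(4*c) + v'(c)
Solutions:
 v(c) = C1 + cos(4*c)/2


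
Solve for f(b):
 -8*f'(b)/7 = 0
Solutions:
 f(b) = C1


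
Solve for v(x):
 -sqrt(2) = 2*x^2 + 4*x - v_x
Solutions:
 v(x) = C1 + 2*x^3/3 + 2*x^2 + sqrt(2)*x


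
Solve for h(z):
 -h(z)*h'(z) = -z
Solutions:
 h(z) = -sqrt(C1 + z^2)
 h(z) = sqrt(C1 + z^2)


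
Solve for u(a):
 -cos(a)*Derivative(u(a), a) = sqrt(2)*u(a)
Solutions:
 u(a) = C1*(sin(a) - 1)^(sqrt(2)/2)/(sin(a) + 1)^(sqrt(2)/2)


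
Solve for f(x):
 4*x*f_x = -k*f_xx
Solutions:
 f(x) = C1 + C2*sqrt(k)*erf(sqrt(2)*x*sqrt(1/k))


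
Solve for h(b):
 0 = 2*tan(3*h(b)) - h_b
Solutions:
 h(b) = -asin(C1*exp(6*b))/3 + pi/3
 h(b) = asin(C1*exp(6*b))/3


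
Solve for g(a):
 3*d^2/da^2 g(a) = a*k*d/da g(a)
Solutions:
 g(a) = Piecewise((-sqrt(6)*sqrt(pi)*C1*erf(sqrt(6)*a*sqrt(-k)/6)/(2*sqrt(-k)) - C2, (k > 0) | (k < 0)), (-C1*a - C2, True))


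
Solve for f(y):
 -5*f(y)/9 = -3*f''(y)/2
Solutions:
 f(y) = C1*exp(-sqrt(30)*y/9) + C2*exp(sqrt(30)*y/9)


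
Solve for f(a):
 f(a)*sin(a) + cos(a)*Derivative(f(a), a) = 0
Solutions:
 f(a) = C1*cos(a)


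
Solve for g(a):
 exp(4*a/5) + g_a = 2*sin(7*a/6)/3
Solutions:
 g(a) = C1 - 5*exp(4*a/5)/4 - 4*cos(7*a/6)/7


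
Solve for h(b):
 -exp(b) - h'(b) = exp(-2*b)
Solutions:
 h(b) = C1 - exp(b) + exp(-2*b)/2


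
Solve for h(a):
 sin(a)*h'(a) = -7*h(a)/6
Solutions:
 h(a) = C1*(cos(a) + 1)^(7/12)/(cos(a) - 1)^(7/12)


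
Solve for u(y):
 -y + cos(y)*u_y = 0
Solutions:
 u(y) = C1 + Integral(y/cos(y), y)


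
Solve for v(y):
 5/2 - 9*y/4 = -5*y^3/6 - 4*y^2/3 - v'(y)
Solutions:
 v(y) = C1 - 5*y^4/24 - 4*y^3/9 + 9*y^2/8 - 5*y/2


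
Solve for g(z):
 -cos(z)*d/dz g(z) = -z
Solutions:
 g(z) = C1 + Integral(z/cos(z), z)


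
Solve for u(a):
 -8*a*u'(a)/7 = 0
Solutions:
 u(a) = C1


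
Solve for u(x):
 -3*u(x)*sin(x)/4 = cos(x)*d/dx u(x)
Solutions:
 u(x) = C1*cos(x)^(3/4)


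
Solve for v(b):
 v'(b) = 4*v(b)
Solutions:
 v(b) = C1*exp(4*b)


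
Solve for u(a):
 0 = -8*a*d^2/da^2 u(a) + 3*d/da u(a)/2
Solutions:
 u(a) = C1 + C2*a^(19/16)


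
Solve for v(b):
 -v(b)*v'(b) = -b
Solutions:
 v(b) = -sqrt(C1 + b^2)
 v(b) = sqrt(C1 + b^2)


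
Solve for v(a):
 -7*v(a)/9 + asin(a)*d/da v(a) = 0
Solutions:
 v(a) = C1*exp(7*Integral(1/asin(a), a)/9)


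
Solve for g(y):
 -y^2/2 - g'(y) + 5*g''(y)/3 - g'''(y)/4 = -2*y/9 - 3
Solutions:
 g(y) = C1 + C2*exp(2*y/3) + C3*exp(6*y) - y^3/6 - 13*y^2/18 + 91*y/108


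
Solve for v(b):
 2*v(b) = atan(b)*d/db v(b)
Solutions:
 v(b) = C1*exp(2*Integral(1/atan(b), b))


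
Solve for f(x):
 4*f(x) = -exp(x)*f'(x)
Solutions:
 f(x) = C1*exp(4*exp(-x))


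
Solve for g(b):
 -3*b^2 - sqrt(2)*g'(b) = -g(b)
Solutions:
 g(b) = C1*exp(sqrt(2)*b/2) + 3*b^2 + 6*sqrt(2)*b + 12


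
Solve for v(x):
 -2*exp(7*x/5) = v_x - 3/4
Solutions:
 v(x) = C1 + 3*x/4 - 10*exp(7*x/5)/7


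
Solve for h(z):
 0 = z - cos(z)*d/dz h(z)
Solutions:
 h(z) = C1 + Integral(z/cos(z), z)


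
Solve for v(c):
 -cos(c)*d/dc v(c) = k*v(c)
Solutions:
 v(c) = C1*exp(k*(log(sin(c) - 1) - log(sin(c) + 1))/2)


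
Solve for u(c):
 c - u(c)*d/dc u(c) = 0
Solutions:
 u(c) = -sqrt(C1 + c^2)
 u(c) = sqrt(C1 + c^2)


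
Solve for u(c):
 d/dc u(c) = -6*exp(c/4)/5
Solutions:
 u(c) = C1 - 24*exp(c/4)/5


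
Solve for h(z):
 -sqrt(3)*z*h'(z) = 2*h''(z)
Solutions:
 h(z) = C1 + C2*erf(3^(1/4)*z/2)


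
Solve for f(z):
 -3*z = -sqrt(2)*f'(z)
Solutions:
 f(z) = C1 + 3*sqrt(2)*z^2/4


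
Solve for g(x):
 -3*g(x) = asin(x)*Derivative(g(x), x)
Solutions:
 g(x) = C1*exp(-3*Integral(1/asin(x), x))


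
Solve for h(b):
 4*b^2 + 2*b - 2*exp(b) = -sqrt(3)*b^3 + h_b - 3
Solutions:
 h(b) = C1 + sqrt(3)*b^4/4 + 4*b^3/3 + b^2 + 3*b - 2*exp(b)


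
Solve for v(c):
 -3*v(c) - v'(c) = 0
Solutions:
 v(c) = C1*exp(-3*c)


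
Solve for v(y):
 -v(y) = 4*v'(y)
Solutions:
 v(y) = C1*exp(-y/4)


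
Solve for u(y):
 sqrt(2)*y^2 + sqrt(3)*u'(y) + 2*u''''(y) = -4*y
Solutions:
 u(y) = C1 + C4*exp(-2^(2/3)*3^(1/6)*y/2) - sqrt(6)*y^3/9 - 2*sqrt(3)*y^2/3 + (C2*sin(6^(2/3)*y/4) + C3*cos(6^(2/3)*y/4))*exp(2^(2/3)*3^(1/6)*y/4)


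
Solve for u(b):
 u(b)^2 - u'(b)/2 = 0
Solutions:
 u(b) = -1/(C1 + 2*b)


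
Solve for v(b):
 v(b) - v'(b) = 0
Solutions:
 v(b) = C1*exp(b)


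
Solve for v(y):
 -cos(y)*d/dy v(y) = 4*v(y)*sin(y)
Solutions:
 v(y) = C1*cos(y)^4


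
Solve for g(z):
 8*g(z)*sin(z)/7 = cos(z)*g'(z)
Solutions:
 g(z) = C1/cos(z)^(8/7)


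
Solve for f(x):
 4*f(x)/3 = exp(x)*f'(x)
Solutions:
 f(x) = C1*exp(-4*exp(-x)/3)


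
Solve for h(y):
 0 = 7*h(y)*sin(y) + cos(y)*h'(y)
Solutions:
 h(y) = C1*cos(y)^7


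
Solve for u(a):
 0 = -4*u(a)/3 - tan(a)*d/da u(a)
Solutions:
 u(a) = C1/sin(a)^(4/3)


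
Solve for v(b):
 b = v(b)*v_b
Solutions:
 v(b) = -sqrt(C1 + b^2)
 v(b) = sqrt(C1 + b^2)


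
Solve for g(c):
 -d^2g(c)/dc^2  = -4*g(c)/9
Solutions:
 g(c) = C1*exp(-2*c/3) + C2*exp(2*c/3)
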